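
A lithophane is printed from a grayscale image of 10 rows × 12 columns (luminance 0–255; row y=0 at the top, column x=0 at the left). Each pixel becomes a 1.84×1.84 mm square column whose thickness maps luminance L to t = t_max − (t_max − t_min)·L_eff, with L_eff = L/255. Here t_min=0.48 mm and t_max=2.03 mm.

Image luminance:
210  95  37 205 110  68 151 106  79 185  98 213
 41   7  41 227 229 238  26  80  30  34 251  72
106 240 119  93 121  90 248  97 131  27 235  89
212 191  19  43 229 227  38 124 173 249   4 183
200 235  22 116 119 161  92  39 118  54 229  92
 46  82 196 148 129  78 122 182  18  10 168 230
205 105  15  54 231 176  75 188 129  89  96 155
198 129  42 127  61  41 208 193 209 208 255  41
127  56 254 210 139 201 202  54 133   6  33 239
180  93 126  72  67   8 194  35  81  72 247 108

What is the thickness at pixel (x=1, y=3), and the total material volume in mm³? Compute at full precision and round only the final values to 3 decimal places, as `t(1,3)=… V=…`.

t(1,3)=0.869 V=512.464

span = t_max - t_min = 2.03 - 0.48 = 1.550
L(1,3) = 191, L_eff = 191/255 = 0.749020
t(1,3) = 2.03 - 1.550·0.749020 = 0.869
Σt over all 10·12 pixels = 128661/850 ≈ 151.3658824
V = pitch²·Σt = 1.84²·128661/850 = 512.464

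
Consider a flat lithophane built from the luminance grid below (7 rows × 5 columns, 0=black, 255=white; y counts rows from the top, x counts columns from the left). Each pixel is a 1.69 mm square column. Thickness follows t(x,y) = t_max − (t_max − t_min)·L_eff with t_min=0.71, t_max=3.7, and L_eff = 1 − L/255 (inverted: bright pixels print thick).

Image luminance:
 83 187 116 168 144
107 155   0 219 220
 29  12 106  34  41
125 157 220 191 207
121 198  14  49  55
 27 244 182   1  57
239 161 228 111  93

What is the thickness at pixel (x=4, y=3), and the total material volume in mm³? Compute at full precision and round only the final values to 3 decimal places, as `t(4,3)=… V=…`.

span = t_max - t_min = 3.7 - 0.71 = 2.990
L(4,3) = 207, L_eff = 1 - 207/255 = 0.188235 (inverted)
t(4,3) = 3.7 - 2.990·0.188235 = 3.137
Σt over all 7·5 pixels = 56461/750 ≈ 75.2813333
V = pitch²·Σt = 1.69²·56461/750 = 215.011

t(4,3)=3.137 V=215.011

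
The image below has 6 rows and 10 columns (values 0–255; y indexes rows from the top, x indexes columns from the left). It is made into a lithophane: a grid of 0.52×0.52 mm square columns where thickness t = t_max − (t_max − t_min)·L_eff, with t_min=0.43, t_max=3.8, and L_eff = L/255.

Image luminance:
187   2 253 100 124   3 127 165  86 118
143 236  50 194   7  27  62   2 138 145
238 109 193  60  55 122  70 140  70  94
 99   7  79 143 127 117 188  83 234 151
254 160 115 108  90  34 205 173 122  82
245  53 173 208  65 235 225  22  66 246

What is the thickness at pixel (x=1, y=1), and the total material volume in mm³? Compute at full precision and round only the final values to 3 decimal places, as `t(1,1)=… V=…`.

t(1,1)=0.681 V=35.104

span = t_max - t_min = 3.8 - 0.43 = 3.370
L(1,1) = 236, L_eff = 236/255 = 0.925490
t(1,1) = 3.8 - 3.370·0.925490 = 0.681
Σt over all 6·10 pixels = 194731/1500 ≈ 129.8206667
V = pitch²·Σt = 0.52²·194731/1500 = 35.104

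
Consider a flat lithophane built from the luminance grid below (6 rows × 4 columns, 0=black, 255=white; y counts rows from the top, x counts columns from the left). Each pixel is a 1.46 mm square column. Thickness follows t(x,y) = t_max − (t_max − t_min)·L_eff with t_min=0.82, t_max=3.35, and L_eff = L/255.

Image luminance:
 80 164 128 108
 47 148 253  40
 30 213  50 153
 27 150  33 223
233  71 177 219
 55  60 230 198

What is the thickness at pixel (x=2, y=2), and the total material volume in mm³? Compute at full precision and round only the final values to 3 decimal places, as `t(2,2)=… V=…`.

t(2,2)=2.854 V=106.031

span = t_max - t_min = 3.35 - 0.82 = 2.530
L(2,2) = 50, L_eff = 50/255 = 0.196078
t(2,2) = 3.35 - 2.530·0.196078 = 2.854
Σt over all 6·4 pixels = 42281/850 ≈ 49.7423529
V = pitch²·Σt = 1.46²·42281/850 = 106.031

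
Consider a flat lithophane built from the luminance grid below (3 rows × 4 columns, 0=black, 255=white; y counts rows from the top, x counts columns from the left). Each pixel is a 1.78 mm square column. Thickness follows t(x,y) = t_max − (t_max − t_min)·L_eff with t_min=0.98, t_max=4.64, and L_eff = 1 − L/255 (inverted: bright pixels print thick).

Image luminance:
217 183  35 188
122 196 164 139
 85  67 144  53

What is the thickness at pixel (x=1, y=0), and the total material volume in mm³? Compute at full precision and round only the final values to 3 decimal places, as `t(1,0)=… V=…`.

span = t_max - t_min = 4.64 - 0.98 = 3.660
L(1,0) = 183, L_eff = 1 - 183/255 = 0.282353 (inverted)
t(1,0) = 4.64 - 3.660·0.282353 = 3.607
Σt over all 3·4 pixels = 147153/4250 ≈ 34.6242353
V = pitch²·Σt = 1.78²·147153/4250 = 109.703

t(1,0)=3.607 V=109.703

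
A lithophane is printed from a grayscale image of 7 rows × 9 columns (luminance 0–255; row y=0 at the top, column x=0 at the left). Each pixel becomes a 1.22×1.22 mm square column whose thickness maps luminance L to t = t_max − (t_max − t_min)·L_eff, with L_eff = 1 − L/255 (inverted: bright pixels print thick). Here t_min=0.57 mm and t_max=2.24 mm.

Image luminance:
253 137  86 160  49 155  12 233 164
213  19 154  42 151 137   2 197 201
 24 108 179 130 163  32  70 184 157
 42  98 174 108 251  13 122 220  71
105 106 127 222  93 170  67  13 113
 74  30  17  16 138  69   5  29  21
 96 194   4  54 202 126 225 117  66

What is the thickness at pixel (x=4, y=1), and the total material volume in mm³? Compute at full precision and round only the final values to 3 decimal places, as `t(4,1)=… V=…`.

t(4,1)=1.559 V=121.779

span = t_max - t_min = 2.24 - 0.57 = 1.670
L(4,1) = 151, L_eff = 1 - 151/255 = 0.407843 (inverted)
t(4,1) = 2.24 - 1.670·0.407843 = 1.559
Σt over all 7·9 pixels = 16691/204 ≈ 81.8186275
V = pitch²·Σt = 1.22²·16691/204 = 121.779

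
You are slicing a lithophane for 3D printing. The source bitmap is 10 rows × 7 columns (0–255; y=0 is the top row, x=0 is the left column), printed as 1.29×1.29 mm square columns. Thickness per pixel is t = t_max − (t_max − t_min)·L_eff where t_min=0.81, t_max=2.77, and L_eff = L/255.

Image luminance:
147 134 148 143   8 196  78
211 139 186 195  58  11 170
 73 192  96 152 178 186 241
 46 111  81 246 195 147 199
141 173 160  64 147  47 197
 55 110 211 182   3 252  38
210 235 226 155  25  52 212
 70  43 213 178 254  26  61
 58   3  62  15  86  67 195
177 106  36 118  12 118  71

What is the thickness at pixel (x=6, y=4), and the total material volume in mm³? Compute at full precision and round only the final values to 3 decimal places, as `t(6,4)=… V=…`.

t(6,4)=1.256 V=209.714

span = t_max - t_min = 2.77 - 0.81 = 1.960
L(6,4) = 197, L_eff = 197/255 = 0.772549
t(6,4) = 2.77 - 1.960·0.772549 = 1.256
Σt over all 10·7 pixels = 1606787/12750 ≈ 126.0225098
V = pitch²·Σt = 1.29²·1606787/12750 = 209.714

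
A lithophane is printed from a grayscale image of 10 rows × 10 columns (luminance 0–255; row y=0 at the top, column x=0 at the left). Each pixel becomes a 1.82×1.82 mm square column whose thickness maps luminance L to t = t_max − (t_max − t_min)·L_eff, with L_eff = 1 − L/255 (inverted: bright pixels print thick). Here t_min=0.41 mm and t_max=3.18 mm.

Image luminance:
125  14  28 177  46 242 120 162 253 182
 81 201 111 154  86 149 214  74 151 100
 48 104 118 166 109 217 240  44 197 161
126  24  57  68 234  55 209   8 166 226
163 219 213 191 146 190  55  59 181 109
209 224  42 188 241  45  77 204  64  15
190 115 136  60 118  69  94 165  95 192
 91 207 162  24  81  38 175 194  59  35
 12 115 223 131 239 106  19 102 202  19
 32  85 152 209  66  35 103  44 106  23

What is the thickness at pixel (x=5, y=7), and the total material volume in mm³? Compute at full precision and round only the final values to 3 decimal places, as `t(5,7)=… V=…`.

span = t_max - t_min = 3.18 - 0.41 = 2.770
L(5,7) = 38, L_eff = 1 - 38/255 = 0.850980 (inverted)
t(5,7) = 3.18 - 2.770·0.850980 = 0.823
Σt over all 10·10 pixels = 298779/1700 ≈ 175.7523529
V = pitch²·Σt = 1.82²·298779/1700 = 582.162

t(5,7)=0.823 V=582.162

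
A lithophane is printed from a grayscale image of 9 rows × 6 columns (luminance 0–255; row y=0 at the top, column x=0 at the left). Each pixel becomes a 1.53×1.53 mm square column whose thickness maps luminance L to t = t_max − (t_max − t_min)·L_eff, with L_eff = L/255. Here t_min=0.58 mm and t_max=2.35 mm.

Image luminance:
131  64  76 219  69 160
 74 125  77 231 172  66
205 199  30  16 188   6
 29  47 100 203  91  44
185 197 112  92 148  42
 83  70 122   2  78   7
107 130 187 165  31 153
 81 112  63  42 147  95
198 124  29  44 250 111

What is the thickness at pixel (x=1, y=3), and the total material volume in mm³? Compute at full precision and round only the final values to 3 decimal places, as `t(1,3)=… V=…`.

t(1,3)=2.024 V=202.347

span = t_max - t_min = 2.35 - 0.58 = 1.770
L(1,3) = 47, L_eff = 47/255 = 0.184314
t(1,3) = 2.35 - 1.770·0.184314 = 2.024
Σt over all 9·6 pixels = 734739/8500 ≈ 86.4398824
V = pitch²·Σt = 1.53²·734739/8500 = 202.347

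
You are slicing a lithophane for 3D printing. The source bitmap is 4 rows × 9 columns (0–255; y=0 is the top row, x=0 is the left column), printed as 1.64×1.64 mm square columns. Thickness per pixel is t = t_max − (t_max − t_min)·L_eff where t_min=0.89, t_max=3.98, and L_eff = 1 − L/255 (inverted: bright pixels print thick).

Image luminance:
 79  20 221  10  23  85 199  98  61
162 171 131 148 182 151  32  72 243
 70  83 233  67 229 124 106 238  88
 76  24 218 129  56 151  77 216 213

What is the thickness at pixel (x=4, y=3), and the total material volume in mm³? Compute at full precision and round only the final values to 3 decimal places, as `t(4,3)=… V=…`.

t(4,3)=1.569 V=232.381

span = t_max - t_min = 3.98 - 0.89 = 3.090
L(4,3) = 56, L_eff = 1 - 56/255 = 0.780392 (inverted)
t(4,3) = 3.98 - 3.090·0.780392 = 1.569
Σt over all 4·9 pixels = 367199/4250 ≈ 86.3997647
V = pitch²·Σt = 1.64²·367199/4250 = 232.381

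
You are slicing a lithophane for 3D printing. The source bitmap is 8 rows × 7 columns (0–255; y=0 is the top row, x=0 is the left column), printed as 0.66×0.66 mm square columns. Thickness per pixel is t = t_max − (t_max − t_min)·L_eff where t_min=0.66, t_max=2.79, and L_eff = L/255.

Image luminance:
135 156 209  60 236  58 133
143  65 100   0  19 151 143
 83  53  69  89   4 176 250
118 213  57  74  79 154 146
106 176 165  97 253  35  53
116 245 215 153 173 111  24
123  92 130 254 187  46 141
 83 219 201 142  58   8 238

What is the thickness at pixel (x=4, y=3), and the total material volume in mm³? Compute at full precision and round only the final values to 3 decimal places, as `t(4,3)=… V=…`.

span = t_max - t_min = 2.79 - 0.66 = 2.130
L(4,3) = 79, L_eff = 79/255 = 0.309804
t(4,3) = 2.79 - 2.130·0.309804 = 2.130
Σt over all 8·7 pixels = 829833/8500 ≈ 97.6274118
V = pitch²·Σt = 0.66²·829833/8500 = 42.527

t(4,3)=2.130 V=42.527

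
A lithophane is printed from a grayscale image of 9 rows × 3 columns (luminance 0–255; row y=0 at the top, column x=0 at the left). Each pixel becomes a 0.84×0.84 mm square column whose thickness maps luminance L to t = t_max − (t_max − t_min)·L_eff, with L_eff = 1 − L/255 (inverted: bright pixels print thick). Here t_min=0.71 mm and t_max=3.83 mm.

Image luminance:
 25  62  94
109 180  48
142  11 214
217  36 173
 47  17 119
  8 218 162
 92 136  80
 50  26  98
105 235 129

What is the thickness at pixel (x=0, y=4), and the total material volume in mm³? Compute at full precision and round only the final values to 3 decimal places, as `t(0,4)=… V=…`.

t(0,4)=1.285 V=37.984

span = t_max - t_min = 3.83 - 0.71 = 3.120
L(0,4) = 47, L_eff = 1 - 47/255 = 0.815686 (inverted)
t(0,4) = 3.83 - 3.120·0.815686 = 1.285
Σt over all 9·3 pixels = 457577/8500 ≈ 53.8325882
V = pitch²·Σt = 0.84²·457577/8500 = 37.984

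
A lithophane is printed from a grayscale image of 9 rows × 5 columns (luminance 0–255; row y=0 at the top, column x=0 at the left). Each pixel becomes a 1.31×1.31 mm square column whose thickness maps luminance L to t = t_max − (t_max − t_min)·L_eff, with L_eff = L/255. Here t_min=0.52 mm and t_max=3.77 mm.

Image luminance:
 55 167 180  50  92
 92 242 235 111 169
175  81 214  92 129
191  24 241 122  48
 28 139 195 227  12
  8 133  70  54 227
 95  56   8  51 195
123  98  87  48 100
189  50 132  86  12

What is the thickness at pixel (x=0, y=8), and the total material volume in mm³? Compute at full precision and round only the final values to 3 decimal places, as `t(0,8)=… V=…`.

span = t_max - t_min = 3.77 - 0.52 = 3.250
L(0,8) = 189, L_eff = 189/255 = 0.741176
t(0,8) = 3.77 - 3.250·0.741176 = 1.361
Σt over all 9·5 pixels = 17719/170 ≈ 104.2294118
V = pitch²·Σt = 1.31²·17719/170 = 178.868

t(0,8)=1.361 V=178.868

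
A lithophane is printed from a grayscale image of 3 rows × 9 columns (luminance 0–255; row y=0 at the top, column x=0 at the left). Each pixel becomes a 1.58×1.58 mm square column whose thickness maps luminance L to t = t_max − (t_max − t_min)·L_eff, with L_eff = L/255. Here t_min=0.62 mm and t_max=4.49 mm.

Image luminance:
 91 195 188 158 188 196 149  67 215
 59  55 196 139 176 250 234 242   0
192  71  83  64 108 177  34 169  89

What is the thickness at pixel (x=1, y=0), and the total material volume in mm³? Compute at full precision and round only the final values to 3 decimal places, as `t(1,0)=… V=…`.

span = t_max - t_min = 4.49 - 0.62 = 3.870
L(1,0) = 195, L_eff = 195/255 = 0.764706
t(1,0) = 4.49 - 3.870·0.764706 = 1.531
Σt over all 3·9 pixels = 54219/850 ≈ 63.7870588
V = pitch²·Σt = 1.58²·54219/850 = 159.238

t(1,0)=1.531 V=159.238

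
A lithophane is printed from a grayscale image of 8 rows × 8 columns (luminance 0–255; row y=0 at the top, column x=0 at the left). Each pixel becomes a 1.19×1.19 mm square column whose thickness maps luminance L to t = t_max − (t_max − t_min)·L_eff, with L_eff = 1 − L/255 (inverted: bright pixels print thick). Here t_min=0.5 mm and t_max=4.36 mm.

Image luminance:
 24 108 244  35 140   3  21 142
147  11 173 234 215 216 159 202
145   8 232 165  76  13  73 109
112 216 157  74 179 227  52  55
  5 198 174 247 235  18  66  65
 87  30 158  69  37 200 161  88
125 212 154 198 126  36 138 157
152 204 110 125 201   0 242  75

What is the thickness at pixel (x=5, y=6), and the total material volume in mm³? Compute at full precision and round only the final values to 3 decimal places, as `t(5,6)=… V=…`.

t(5,6)=1.045 V=218.088

span = t_max - t_min = 4.36 - 0.5 = 3.860
L(5,6) = 36, L_eff = 1 - 36/255 = 0.858824 (inverted)
t(5,6) = 4.36 - 3.860·0.858824 = 1.045
Σt over all 8·8 pixels = 196358/1275 ≈ 154.0062745
V = pitch²·Σt = 1.19²·196358/1275 = 218.088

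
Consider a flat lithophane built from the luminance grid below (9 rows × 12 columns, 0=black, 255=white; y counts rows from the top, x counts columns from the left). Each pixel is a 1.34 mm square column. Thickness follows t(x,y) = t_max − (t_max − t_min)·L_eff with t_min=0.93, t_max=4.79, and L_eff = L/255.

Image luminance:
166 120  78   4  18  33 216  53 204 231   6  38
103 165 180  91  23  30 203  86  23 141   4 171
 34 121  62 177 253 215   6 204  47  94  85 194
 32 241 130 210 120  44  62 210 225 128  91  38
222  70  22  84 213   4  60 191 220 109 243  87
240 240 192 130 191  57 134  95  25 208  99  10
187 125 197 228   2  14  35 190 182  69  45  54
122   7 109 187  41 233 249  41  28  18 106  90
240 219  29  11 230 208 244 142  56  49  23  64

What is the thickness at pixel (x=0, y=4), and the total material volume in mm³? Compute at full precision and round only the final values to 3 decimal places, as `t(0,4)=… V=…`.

t(0,4)=1.430 V=585.611

span = t_max - t_min = 4.79 - 0.93 = 3.860
L(0,4) = 222, L_eff = 222/255 = 0.870588
t(0,4) = 4.79 - 3.860·0.870588 = 1.430
Σt over all 9·12 pixels = 138608/425 ≈ 326.1364706
V = pitch²·Σt = 1.34²·138608/425 = 585.611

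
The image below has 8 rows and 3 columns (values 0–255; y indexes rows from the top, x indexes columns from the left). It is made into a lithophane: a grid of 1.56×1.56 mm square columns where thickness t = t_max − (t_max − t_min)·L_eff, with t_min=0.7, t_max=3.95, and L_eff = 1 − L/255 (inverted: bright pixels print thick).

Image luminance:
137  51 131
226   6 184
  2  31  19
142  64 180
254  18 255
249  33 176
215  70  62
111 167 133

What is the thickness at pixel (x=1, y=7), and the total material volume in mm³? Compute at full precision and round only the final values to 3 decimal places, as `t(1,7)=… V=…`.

t(1,7)=2.828 V=131.329

span = t_max - t_min = 3.95 - 0.7 = 3.250
L(1,7) = 167, L_eff = 1 - 167/255 = 0.345098 (inverted)
t(1,7) = 3.95 - 3.250·0.345098 = 2.828
Σt over all 8·3 pixels = 4587/85 ≈ 53.9647059
V = pitch²·Σt = 1.56²·4587/85 = 131.329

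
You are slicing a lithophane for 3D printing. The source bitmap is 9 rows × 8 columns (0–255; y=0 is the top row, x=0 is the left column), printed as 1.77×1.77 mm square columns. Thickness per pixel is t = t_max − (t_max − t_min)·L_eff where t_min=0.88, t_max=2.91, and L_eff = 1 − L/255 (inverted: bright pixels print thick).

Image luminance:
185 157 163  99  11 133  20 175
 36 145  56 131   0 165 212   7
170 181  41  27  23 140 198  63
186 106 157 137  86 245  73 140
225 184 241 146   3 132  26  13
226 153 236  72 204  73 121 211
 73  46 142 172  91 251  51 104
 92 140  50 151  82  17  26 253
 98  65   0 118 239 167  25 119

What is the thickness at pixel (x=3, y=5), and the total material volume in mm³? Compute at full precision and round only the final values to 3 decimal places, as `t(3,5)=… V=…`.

t(3,5)=1.453 V=410.643

span = t_max - t_min = 2.91 - 0.88 = 2.030
L(3,5) = 72, L_eff = 1 - 72/255 = 0.717647 (inverted)
t(3,5) = 2.91 - 2.030·0.717647 = 1.453
Σt over all 9·8 pixels = 1671199/12750 ≈ 131.0744314
V = pitch²·Σt = 1.77²·1671199/12750 = 410.643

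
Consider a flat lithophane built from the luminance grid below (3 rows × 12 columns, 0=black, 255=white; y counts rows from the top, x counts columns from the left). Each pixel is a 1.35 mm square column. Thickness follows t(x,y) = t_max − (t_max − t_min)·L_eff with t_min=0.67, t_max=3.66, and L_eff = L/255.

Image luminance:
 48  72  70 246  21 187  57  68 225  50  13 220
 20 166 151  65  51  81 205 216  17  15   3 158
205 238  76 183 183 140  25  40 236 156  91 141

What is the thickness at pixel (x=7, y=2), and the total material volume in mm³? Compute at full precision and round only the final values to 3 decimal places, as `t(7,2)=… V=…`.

t(7,2)=3.191 V=151.683

span = t_max - t_min = 3.66 - 0.67 = 2.990
L(7,2) = 40, L_eff = 40/255 = 0.156863
t(7,2) = 3.66 - 2.990·0.156863 = 3.191
Σt over all 3·12 pixels = 2122319/25500 ≈ 83.2281961
V = pitch²·Σt = 1.35²·2122319/25500 = 151.683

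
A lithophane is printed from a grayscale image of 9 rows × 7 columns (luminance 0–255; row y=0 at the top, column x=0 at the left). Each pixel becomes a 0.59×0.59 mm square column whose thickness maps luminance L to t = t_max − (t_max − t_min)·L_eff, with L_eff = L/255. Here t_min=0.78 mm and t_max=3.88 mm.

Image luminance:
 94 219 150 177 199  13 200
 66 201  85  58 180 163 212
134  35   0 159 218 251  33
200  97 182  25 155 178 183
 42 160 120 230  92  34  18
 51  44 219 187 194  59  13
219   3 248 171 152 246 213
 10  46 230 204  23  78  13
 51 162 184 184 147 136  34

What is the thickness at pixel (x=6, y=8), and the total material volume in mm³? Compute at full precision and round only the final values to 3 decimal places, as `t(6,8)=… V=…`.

span = t_max - t_min = 3.88 - 0.78 = 3.100
L(6,8) = 34, L_eff = 34/255 = 0.133333
t(6,8) = 3.88 - 3.100·0.133333 = 3.467
Σt over all 9·7 pixels = 186359/1275 ≈ 146.1639216
V = pitch²·Σt = 0.59²·186359/1275 = 50.880

t(6,8)=3.467 V=50.880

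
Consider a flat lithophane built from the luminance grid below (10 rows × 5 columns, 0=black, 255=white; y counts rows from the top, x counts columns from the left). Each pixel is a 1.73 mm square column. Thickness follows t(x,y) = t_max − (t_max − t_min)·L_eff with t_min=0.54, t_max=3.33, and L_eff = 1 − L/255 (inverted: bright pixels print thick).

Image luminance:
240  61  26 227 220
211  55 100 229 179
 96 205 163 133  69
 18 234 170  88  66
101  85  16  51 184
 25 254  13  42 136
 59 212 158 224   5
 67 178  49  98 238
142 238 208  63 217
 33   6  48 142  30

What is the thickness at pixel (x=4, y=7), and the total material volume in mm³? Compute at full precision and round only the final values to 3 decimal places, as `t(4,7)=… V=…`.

span = t_max - t_min = 3.33 - 0.54 = 2.790
L(4,7) = 238, L_eff = 1 - 238/255 = 0.066667 (inverted)
t(4,7) = 3.33 - 2.790·0.066667 = 3.144
Σt over all 10·5 pixels = 199479/2125 ≈ 93.8724706
V = pitch²·Σt = 1.73²·199479/2125 = 280.951

t(4,7)=3.144 V=280.951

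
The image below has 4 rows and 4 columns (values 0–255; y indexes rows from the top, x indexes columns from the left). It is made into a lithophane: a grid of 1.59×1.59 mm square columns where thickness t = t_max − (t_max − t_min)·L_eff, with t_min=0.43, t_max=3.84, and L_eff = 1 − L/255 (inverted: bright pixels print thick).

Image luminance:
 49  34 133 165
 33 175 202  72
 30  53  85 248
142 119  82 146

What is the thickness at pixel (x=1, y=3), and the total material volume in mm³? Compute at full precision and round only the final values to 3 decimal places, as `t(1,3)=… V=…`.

t(1,3)=2.021 V=77.164

span = t_max - t_min = 3.84 - 0.43 = 3.410
L(1,3) = 119, L_eff = 1 - 119/255 = 0.533333 (inverted)
t(1,3) = 3.84 - 3.410·0.533333 = 2.021
Σt over all 4·4 pixels = 11446/375 ≈ 30.5226667
V = pitch²·Σt = 1.59²·11446/375 = 77.164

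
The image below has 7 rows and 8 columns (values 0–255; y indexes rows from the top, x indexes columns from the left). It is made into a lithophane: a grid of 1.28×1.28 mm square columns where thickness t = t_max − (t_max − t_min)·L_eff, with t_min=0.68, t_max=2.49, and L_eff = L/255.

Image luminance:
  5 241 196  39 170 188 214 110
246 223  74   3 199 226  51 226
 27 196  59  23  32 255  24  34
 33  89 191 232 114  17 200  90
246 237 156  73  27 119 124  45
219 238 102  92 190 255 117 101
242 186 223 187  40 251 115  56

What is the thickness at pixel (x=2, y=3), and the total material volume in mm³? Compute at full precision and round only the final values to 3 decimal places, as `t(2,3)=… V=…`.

span = t_max - t_min = 2.49 - 0.68 = 1.810
L(2,3) = 191, L_eff = 191/255 = 0.749020
t(2,3) = 2.49 - 1.810·0.749020 = 1.134
Σt over all 7·8 pixels = 180651/2125 ≈ 85.0122353
V = pitch²·Σt = 1.28²·180651/2125 = 139.284

t(2,3)=1.134 V=139.284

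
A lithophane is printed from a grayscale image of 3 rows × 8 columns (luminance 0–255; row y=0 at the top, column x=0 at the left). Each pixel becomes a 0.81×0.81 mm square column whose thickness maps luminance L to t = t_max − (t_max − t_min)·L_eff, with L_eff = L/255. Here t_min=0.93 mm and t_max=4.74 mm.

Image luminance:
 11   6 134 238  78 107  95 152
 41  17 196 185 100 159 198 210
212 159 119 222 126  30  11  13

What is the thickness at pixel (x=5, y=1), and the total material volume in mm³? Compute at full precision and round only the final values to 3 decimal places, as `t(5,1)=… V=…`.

t(5,1)=2.364 V=47.004

span = t_max - t_min = 4.74 - 0.93 = 3.810
L(5,1) = 159, L_eff = 159/255 = 0.623529
t(5,1) = 4.74 - 3.810·0.623529 = 2.364
Σt over all 3·8 pixels = 608947/8500 ≈ 71.6408235
V = pitch²·Σt = 0.81²·608947/8500 = 47.004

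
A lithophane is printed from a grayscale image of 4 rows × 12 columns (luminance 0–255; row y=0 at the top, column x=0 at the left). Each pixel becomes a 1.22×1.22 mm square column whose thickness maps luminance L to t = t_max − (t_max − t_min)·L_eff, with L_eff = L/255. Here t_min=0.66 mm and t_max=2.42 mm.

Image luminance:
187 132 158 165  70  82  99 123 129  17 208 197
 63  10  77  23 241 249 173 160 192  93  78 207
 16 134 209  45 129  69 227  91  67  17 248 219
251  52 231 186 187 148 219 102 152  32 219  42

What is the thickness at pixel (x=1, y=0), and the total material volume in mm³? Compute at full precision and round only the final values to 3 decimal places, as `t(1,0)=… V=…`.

t(1,0)=1.509 V=106.889

span = t_max - t_min = 2.42 - 0.66 = 1.760
L(1,0) = 132, L_eff = 132/255 = 0.517647
t(1,0) = 2.42 - 1.760·0.517647 = 1.509
Σt over all 4·12 pixels = 91564/1275 ≈ 71.8149020
V = pitch²·Σt = 1.22²·91564/1275 = 106.889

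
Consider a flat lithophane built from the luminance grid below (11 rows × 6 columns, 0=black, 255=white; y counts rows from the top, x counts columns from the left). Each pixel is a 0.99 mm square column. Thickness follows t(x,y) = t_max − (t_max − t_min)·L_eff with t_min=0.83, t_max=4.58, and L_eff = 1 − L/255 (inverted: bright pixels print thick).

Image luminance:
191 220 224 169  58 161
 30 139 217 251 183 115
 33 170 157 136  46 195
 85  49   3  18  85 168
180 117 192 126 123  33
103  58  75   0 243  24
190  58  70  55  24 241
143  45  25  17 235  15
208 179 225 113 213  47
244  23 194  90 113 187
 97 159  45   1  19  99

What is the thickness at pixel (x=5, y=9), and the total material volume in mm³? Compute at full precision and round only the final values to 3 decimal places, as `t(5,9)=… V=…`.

t(5,9)=3.580 V=165.407

span = t_max - t_min = 4.58 - 0.83 = 3.750
L(5,9) = 187, L_eff = 1 - 187/255 = 0.266667 (inverted)
t(5,9) = 4.58 - 3.750·0.266667 = 3.580
Σt over all 11·6 pixels = 286901/1700 ≈ 168.7652941
V = pitch²·Σt = 0.99²·286901/1700 = 165.407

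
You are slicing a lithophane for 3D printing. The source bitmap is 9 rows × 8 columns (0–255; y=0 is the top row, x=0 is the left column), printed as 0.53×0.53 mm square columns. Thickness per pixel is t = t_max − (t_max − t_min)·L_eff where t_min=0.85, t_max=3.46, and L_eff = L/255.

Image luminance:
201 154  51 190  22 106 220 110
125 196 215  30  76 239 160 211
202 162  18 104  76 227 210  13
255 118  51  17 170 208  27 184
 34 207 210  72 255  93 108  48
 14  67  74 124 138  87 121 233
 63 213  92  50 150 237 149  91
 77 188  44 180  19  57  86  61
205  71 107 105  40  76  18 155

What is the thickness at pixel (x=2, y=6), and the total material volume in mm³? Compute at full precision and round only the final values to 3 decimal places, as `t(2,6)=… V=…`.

span = t_max - t_min = 3.46 - 0.85 = 2.610
L(2,6) = 92, L_eff = 92/255 = 0.360784
t(2,6) = 3.46 - 2.610·0.360784 = 2.518
Σt over all 9·8 pixels = 1354791/8500 ≈ 159.3871765
V = pitch²·Σt = 0.53²·1354791/8500 = 44.772

t(2,6)=2.518 V=44.772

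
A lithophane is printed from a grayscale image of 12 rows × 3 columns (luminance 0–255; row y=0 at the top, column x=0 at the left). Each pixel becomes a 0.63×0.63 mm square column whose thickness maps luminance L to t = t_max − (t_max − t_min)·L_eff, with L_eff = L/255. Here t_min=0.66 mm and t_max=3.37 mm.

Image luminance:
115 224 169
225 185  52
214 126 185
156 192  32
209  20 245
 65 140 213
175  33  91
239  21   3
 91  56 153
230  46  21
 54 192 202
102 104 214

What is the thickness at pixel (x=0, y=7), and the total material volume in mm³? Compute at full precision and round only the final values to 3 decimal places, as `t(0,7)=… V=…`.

span = t_max - t_min = 3.37 - 0.66 = 2.710
L(0,7) = 239, L_eff = 239/255 = 0.937255
t(0,7) = 3.37 - 2.710·0.937255 = 0.830
Σt over all 12·3 pixels = 70.372
V = pitch²·Σt = 0.63²·70.372 = 27.931

t(0,7)=0.830 V=27.931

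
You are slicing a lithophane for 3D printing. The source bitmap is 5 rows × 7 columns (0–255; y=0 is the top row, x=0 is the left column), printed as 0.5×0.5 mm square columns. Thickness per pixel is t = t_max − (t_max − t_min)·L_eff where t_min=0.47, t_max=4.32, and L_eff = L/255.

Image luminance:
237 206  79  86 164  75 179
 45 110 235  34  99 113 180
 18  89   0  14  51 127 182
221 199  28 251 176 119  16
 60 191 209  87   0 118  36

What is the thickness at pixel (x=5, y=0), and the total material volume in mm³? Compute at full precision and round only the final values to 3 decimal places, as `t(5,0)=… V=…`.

span = t_max - t_min = 4.32 - 0.47 = 3.850
L(5,0) = 75, L_eff = 75/255 = 0.294118
t(5,0) = 4.32 - 3.850·0.294118 = 3.188
Σt over all 5·7 pixels = 230251/2550 ≈ 90.2945098
V = pitch²·Σt = 0.5²·230251/2550 = 22.574

t(5,0)=3.188 V=22.574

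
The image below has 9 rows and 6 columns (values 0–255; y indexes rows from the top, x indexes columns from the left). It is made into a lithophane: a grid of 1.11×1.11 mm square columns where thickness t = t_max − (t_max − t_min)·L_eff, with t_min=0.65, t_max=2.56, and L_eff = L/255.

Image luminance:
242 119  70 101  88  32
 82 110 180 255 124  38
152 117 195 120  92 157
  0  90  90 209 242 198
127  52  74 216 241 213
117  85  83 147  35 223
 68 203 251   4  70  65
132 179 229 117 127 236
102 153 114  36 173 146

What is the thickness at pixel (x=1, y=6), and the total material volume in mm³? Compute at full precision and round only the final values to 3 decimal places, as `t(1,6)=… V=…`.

span = t_max - t_min = 2.56 - 0.65 = 1.910
L(1,6) = 203, L_eff = 203/255 = 0.796078
t(1,6) = 2.56 - 1.910·0.796078 = 1.039
Σt over all 9·6 pixels = 2165009/25500 ≈ 84.9023137
V = pitch²·Σt = 1.11²·2165009/25500 = 104.608

t(1,6)=1.039 V=104.608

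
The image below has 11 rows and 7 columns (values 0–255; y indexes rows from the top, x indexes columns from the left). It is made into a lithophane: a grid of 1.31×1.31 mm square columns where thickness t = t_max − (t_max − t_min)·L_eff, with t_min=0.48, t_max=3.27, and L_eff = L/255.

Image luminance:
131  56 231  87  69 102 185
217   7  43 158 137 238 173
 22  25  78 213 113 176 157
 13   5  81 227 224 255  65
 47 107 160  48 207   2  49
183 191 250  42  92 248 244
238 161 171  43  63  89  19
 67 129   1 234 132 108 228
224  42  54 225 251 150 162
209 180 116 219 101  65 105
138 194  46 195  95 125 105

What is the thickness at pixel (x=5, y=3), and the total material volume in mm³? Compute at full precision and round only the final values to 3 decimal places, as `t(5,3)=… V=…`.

t(5,3)=0.480 V=243.547

span = t_max - t_min = 3.27 - 0.48 = 2.790
L(5,3) = 255, L_eff = 255/255 = 1.000000
t(5,3) = 3.27 - 2.790·1.000000 = 0.480
Σt over all 11·7 pixels = 1206309/8500 ≈ 141.9187059
V = pitch²·Σt = 1.31²·1206309/8500 = 243.547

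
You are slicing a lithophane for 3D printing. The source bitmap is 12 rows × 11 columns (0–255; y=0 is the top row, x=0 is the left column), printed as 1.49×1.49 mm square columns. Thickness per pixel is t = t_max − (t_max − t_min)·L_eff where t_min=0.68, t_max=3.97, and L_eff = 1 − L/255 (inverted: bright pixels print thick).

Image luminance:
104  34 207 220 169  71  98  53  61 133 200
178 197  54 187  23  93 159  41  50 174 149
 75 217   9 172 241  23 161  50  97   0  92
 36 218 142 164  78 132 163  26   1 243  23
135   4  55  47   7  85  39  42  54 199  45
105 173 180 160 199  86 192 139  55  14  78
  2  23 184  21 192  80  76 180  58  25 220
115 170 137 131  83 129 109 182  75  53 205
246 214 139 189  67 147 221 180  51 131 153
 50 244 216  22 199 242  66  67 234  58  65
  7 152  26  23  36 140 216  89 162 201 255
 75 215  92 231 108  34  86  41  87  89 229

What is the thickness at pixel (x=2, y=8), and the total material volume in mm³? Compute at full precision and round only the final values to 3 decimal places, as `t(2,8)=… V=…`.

span = t_max - t_min = 3.97 - 0.68 = 3.290
L(2,8) = 139, L_eff = 1 - 139/255 = 0.454902 (inverted)
t(2,8) = 3.97 - 3.290·0.454902 = 2.473
Σt over all 12·11 pixels = 1835251/6375 ≈ 287.8825098
V = pitch²·Σt = 1.49²·1835251/6375 = 639.128

t(2,8)=2.473 V=639.128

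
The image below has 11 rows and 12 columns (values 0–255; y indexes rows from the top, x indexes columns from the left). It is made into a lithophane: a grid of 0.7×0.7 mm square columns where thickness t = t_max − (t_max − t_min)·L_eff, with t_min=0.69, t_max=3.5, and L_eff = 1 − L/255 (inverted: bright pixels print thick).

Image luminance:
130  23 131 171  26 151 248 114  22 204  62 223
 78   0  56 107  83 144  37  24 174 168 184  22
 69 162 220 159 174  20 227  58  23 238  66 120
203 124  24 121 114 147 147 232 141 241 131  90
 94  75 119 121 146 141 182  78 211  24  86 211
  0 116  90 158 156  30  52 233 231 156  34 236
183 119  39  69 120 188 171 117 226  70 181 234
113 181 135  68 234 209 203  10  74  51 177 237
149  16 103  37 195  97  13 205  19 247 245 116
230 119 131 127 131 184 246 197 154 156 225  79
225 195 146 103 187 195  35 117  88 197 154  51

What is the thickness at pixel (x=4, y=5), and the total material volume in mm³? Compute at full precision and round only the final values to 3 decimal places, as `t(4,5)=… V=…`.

t(4,5)=2.409 V=138.237

span = t_max - t_min = 3.5 - 0.69 = 2.810
L(4,5) = 156, L_eff = 1 - 156/255 = 0.388235 (inverted)
t(4,5) = 3.5 - 2.810·0.388235 = 2.409
Σt over all 11·12 pixels = 1798489/6375 ≈ 282.1159216
V = pitch²·Σt = 0.7²·1798489/6375 = 138.237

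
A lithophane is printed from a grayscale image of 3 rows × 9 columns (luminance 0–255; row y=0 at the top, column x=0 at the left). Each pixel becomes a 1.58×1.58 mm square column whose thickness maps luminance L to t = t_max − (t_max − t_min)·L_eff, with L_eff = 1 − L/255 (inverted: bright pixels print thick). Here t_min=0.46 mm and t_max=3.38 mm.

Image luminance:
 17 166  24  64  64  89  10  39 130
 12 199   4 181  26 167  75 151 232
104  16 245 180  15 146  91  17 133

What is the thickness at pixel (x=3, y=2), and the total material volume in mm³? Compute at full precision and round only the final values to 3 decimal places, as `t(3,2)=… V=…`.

span = t_max - t_min = 3.38 - 0.46 = 2.920
L(3,2) = 180, L_eff = 1 - 180/255 = 0.294118 (inverted)
t(3,2) = 3.38 - 2.920·0.294118 = 2.521
Σt over all 3·9 pixels = 537517/12750 ≈ 42.1581961
V = pitch²·Σt = 1.58²·537517/12750 = 105.244

t(3,2)=2.521 V=105.244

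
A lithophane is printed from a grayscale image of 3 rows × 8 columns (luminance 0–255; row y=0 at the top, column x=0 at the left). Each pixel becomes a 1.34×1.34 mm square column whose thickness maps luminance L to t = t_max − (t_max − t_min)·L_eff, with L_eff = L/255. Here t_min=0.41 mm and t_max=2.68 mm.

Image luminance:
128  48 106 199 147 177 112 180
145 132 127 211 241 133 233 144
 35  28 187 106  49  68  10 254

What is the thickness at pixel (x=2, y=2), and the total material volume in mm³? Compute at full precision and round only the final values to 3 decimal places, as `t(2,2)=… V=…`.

t(2,2)=1.015 V=64.343

span = t_max - t_min = 2.68 - 0.41 = 2.270
L(2,2) = 187, L_eff = 187/255 = 0.733333
t(2,2) = 2.68 - 2.270·0.733333 = 1.015
Σt over all 3·8 pixels = 45688/1275 ≈ 35.8337255
V = pitch²·Σt = 1.34²·45688/1275 = 64.343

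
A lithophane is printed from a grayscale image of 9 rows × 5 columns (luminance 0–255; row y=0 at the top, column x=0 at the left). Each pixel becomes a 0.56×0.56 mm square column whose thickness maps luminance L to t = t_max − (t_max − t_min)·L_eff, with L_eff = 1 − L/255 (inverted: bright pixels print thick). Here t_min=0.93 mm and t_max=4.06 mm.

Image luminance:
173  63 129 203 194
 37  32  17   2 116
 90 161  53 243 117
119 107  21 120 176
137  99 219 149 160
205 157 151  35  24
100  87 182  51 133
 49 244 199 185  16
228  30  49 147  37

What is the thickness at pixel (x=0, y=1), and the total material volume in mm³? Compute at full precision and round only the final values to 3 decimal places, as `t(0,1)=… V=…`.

span = t_max - t_min = 4.06 - 0.93 = 3.130
L(0,1) = 37, L_eff = 1 - 37/255 = 0.854902 (inverted)
t(0,1) = 4.06 - 3.130·0.854902 = 1.384
Σt over all 9·5 pixels = 2709173/25500 ≈ 106.2420784
V = pitch²·Σt = 0.56²·2709173/25500 = 33.318

t(0,1)=1.384 V=33.318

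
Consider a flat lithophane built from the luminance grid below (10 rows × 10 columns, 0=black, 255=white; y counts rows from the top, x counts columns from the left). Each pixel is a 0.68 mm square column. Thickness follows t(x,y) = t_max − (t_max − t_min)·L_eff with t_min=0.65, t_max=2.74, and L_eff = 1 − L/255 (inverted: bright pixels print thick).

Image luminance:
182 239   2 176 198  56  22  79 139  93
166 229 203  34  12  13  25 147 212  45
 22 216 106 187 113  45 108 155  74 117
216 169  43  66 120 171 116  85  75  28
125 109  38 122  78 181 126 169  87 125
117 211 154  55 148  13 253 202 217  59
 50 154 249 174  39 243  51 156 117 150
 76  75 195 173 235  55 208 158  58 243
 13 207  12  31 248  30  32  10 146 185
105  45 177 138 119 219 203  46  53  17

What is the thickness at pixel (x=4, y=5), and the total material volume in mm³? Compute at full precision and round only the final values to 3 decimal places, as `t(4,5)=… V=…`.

t(4,5)=1.863 V=75.489

span = t_max - t_min = 2.74 - 0.65 = 2.090
L(4,5) = 148, L_eff = 1 - 148/255 = 0.419608 (inverted)
t(4,5) = 2.74 - 2.090·0.419608 = 1.863
Σt over all 10·10 pixels = 346916/2125 ≈ 163.2545882
V = pitch²·Σt = 0.68²·346916/2125 = 75.489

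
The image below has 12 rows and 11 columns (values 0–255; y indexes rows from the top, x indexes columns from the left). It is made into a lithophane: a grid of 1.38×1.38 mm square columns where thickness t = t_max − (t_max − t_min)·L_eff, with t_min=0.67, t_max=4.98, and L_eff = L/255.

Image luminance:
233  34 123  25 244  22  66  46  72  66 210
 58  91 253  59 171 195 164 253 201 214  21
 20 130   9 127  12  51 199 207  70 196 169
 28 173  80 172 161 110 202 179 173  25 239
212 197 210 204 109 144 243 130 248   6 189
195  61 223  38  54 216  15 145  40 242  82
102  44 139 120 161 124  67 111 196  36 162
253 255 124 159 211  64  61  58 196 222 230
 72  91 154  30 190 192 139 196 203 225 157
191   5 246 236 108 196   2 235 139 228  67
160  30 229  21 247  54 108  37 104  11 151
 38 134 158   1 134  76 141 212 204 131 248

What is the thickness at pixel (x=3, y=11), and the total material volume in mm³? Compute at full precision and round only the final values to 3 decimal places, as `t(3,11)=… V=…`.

span = t_max - t_min = 4.98 - 0.67 = 4.310
L(3,11) = 1, L_eff = 1/255 = 0.003922
t(3,11) = 4.98 - 4.310·0.003922 = 4.963
Σt over all 12·11 pixels = 267607/750 ≈ 356.8093333
V = pitch²·Σt = 1.38²·267607/750 = 679.508

t(3,11)=4.963 V=679.508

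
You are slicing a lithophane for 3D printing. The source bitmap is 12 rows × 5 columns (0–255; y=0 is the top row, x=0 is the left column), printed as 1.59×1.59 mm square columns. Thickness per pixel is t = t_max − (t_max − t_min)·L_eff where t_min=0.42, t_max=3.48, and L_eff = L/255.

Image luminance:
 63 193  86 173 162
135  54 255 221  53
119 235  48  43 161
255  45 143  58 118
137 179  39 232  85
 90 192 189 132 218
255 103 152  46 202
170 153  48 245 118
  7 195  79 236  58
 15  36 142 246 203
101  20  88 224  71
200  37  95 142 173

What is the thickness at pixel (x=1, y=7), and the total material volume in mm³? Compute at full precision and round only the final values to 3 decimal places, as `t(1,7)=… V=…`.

t(1,7)=1.644 V=285.989

span = t_max - t_min = 3.48 - 0.42 = 3.060
L(1,7) = 153, L_eff = 153/255 = 0.600000
t(1,7) = 3.48 - 3.060·0.600000 = 1.644
Σt over all 12·5 pixels = 113.124
V = pitch²·Σt = 1.59²·113.124 = 285.989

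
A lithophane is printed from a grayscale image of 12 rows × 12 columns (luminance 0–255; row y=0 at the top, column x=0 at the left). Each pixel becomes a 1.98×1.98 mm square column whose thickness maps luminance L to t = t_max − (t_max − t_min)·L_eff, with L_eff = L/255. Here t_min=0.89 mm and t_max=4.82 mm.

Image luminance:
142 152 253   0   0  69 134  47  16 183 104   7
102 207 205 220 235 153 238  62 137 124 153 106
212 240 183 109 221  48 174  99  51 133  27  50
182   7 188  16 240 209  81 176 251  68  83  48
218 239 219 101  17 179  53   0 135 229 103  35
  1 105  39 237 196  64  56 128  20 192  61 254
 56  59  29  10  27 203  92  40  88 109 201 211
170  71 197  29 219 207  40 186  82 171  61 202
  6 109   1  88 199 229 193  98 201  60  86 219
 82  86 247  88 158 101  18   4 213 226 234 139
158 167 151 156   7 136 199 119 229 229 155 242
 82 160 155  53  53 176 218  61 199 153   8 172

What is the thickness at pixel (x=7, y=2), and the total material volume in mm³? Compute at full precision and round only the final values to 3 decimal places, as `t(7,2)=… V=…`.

span = t_max - t_min = 4.82 - 0.89 = 3.930
L(7,2) = 99, L_eff = 99/255 = 0.388235
t(7,2) = 4.82 - 3.930·0.388235 = 3.294
Σt over all 12·12 pixels = 411.906
V = pitch²·Σt = 1.98²·411.906 = 1614.836

t(7,2)=3.294 V=1614.836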